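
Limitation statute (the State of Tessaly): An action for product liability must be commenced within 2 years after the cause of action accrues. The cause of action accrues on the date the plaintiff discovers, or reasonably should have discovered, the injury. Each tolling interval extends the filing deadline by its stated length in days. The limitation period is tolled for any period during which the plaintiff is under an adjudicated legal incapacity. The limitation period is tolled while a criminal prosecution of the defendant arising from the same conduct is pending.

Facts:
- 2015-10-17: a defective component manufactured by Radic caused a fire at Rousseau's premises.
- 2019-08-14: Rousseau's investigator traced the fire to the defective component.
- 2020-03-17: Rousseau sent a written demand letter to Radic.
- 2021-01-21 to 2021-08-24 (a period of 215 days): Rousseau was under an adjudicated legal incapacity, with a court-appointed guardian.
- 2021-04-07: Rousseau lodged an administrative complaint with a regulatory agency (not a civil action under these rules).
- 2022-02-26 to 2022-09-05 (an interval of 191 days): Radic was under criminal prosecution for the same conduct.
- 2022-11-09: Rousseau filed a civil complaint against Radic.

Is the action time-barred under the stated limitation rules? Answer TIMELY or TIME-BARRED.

TIME-BARRED

Accrual is tied to discovery, so the period began on 2019-08-14 rather than on 2015-10-17 when the act occurred.
The untolled deadline — 2 years after 2019-08-14 — is 2021-08-14.
The plaintiff's legal incapacity from 2021-01-21 to 2021-08-24 tolled the period for 215 days, extending the deadline to 2022-03-17.
The period was tolled for 191 days by the pending criminal prosecution (2022-02-26 to 2022-09-05), pushing the deadline to 2022-09-24.
The other events in the timeline have no effect on the limitation period under the stated rules.
The 2022-11-09 filing falls after the 2022-09-24 deadline; the claim is time-barred.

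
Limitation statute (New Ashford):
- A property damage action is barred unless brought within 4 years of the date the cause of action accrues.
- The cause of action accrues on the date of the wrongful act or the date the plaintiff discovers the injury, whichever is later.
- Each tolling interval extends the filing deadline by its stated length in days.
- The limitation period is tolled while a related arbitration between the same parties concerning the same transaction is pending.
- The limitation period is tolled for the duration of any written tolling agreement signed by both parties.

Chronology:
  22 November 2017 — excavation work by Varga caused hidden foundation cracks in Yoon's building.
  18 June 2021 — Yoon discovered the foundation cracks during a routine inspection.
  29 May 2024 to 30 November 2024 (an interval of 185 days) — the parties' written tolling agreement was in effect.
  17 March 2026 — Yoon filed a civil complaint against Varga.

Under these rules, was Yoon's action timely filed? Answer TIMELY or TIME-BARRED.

Because discovery on 18 June 2021 post-dates the 22 November 2017 act, accrual under the later-of rule falls on 18 June 2021.
Adding the 4 years base period to 18 June 2021 gives a deadline of 18 June 2025, before any tolling.
The written tolling agreement from 29 May 2024 to 30 November 2024 tolled the period for 185 days, extending the deadline to 20 December 2025.
The 17 March 2026 filing falls after the 20 December 2025 deadline; the claim is time-barred.

TIME-BARRED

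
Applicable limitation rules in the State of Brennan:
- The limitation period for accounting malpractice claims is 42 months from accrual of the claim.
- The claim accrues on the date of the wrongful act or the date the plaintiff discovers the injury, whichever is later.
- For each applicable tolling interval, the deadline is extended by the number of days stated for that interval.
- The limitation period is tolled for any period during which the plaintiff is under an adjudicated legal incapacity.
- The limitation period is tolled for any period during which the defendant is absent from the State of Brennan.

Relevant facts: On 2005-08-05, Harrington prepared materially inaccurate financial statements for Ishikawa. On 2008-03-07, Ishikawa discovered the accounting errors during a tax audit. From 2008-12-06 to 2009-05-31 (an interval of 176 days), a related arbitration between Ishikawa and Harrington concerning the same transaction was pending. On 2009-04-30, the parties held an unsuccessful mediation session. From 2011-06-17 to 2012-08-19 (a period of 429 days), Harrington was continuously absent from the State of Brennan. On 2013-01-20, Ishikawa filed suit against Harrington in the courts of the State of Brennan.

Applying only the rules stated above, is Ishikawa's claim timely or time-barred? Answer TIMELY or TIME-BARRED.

The claim accrued on 2008-03-07 — the later of the 2005-08-05 act and the 2008-03-07 discovery.
The untolled deadline — 42 months after 2008-03-07 — is 2011-09-07.
Because the defendant's absence from the jurisdiction ran from 2011-06-17 to 2012-08-19, the deadline is extended by 429 days to 2012-11-09.
The pending related arbitration from 2008-12-06 to 2009-05-31 does not toll the period, because no stated rule makes a pending arbitration a tolling event.
None of the other events listed affects the running of the period under the stated rules.
Filing on 2013-01-20 missed the 2012-11-09 deadline — the action is time-barred.

TIME-BARRED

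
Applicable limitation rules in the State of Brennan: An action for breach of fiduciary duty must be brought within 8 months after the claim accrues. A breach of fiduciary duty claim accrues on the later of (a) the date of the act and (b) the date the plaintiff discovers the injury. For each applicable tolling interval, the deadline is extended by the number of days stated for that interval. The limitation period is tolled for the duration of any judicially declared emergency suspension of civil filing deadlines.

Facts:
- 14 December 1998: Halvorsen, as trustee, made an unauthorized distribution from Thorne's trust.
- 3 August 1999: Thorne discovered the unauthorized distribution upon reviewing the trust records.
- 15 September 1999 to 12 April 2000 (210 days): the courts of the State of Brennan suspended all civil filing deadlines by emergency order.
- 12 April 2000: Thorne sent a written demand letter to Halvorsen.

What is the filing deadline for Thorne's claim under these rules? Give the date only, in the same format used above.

Because discovery on 3 August 1999 post-dates the 14 December 1998 act, accrual under the later-of rule falls on 3 August 1999.
The untolled deadline — 8 months after 3 August 1999 — is 3 April 2000.
The emergency suspension of filing deadlines from 15 September 1999 to 12 April 2000 tolled the period for 210 days, extending the deadline to 30 October 2000.
The other events in the timeline have no effect on the limitation period under the stated rules.

30 October 2000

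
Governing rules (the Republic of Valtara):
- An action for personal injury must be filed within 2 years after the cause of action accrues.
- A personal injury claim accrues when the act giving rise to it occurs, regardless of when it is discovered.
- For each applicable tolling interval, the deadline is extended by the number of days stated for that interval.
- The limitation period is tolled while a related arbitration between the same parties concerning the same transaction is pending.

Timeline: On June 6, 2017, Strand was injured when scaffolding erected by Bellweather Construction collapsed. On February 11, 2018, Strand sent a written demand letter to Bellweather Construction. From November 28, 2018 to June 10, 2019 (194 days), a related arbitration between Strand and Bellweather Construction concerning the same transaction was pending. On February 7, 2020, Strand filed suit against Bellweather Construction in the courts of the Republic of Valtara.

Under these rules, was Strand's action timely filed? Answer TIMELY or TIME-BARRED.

The cause of action accrued on June 6, 2017, the date of the act.
The untolled deadline — 2 years after June 6, 2017 — is June 6, 2019.
Because the pending related arbitration ran from November 28, 2018 to June 10, 2019, the deadline is extended by 194 days to December 17, 2019.
Nothing else in the chronology tolls or restarts the period.
Strand filed on February 7, 2020, after the December 17, 2019 deadline, so the action is time-barred.

TIME-BARRED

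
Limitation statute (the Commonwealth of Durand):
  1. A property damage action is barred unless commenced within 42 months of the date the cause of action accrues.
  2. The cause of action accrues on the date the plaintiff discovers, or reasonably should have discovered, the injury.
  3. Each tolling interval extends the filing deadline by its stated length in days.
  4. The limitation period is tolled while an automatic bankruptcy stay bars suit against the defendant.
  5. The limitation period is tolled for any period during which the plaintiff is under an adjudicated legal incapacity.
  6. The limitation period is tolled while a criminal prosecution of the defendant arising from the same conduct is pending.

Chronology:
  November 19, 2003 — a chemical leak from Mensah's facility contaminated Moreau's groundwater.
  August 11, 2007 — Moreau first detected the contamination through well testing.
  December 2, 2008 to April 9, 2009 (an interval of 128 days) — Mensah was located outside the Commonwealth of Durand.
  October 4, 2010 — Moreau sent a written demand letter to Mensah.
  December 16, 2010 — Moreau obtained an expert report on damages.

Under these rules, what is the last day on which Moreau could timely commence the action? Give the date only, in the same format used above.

Accrual is tied to discovery, so the period began on August 11, 2007 rather than on November 19, 2003 when the act occurred.
The untolled deadline — 42 months after August 11, 2007 — is February 11, 2011.
The defendant's absence from the jurisdiction from December 2, 2008 to April 9, 2009 does not toll the period, because no stated rule makes the defendant's absence a tolling event.
None of the other events listed affects the running of the period under the stated rules.

February 11, 2011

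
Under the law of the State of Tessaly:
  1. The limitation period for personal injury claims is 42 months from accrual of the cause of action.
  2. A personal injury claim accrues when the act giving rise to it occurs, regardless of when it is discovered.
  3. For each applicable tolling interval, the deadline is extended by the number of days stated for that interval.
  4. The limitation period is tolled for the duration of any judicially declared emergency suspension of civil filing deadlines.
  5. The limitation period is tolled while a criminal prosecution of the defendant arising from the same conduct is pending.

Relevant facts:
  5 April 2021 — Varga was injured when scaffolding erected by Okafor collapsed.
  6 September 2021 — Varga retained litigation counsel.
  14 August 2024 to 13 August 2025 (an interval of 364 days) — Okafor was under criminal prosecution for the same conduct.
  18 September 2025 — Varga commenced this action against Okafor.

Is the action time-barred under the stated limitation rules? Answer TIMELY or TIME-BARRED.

The limitation period began to run on 5 April 2021.
The untolled deadline — 42 months after 5 April 2021 — is 5 October 2024.
The period was tolled for 364 days by the pending criminal prosecution (14 August 2024 to 13 August 2025), pushing the deadline to 4 October 2025.
The other events in the timeline have no effect on the limitation period under the stated rules.
The 18 September 2025 filing precedes the 4 October 2025 deadline; the claim is timely.

TIMELY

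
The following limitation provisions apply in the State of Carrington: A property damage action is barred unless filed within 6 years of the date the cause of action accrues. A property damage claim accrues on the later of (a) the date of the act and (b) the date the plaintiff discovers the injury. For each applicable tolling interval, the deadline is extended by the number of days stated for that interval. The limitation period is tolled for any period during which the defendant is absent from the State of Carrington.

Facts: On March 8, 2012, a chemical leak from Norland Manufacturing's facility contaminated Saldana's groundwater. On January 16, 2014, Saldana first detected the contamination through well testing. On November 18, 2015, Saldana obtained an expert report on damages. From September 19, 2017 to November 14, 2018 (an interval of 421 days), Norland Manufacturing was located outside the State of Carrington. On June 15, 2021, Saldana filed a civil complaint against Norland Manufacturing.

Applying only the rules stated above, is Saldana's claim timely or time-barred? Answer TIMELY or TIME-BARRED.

TIME-BARRED

The claim accrued on January 16, 2014 — the later of the March 8, 2012 act and the January 16, 2014 discovery.
6 years from January 16, 2014 is January 16, 2020.
The period was tolled for 421 days by the defendant's absence from the jurisdiction (September 19, 2017 to November 14, 2018), pushing the deadline to March 12, 2021.
None of the other events listed affects the running of the period under the stated rules.
Filing on June 15, 2021 missed the March 12, 2021 deadline — the action is time-barred.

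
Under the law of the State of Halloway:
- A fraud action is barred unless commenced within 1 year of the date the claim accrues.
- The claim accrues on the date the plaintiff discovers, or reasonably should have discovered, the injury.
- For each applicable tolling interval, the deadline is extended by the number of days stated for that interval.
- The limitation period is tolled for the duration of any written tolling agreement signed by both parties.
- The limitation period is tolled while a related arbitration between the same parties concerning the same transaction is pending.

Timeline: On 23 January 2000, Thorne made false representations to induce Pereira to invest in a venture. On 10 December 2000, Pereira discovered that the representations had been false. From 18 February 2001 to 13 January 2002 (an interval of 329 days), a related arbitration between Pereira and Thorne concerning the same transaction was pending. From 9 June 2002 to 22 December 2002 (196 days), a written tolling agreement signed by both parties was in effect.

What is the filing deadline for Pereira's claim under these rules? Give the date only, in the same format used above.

19 May 2003

Under the discovery rule, the claim accrued on 10 December 2000, when Pereira discovered the injury — not on the 23 January 2000 date of the underlying act.
The untolled deadline — 1 year after 10 December 2000 — is 10 December 2001.
The period was tolled for 329 days by the pending related arbitration (18 February 2001 to 13 January 2002), pushing the deadline to 4 November 2002.
Because the written tolling agreement ran from 9 June 2002 to 22 December 2002, the deadline is extended by 196 days to 19 May 2003.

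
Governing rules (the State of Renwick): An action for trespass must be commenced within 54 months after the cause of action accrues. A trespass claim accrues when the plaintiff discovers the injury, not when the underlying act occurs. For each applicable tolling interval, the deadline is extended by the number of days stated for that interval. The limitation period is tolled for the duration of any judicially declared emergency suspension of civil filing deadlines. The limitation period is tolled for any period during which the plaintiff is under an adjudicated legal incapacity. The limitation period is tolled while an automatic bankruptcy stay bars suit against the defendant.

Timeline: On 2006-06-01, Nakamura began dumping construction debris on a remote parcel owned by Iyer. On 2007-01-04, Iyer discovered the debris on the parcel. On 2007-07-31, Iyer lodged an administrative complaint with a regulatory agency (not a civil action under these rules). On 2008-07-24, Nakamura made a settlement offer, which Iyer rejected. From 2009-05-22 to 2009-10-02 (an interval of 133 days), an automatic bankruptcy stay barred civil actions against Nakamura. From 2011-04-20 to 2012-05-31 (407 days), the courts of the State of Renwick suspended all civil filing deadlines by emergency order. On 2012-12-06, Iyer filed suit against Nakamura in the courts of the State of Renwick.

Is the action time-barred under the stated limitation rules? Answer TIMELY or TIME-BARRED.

Accrual is tied to discovery, so the period began on 2007-01-04 rather than on 2006-06-01 when the act occurred.
54 months from 2007-01-04 is 2011-07-04.
The automatic bankruptcy stay from 2009-05-22 to 2009-10-02 tolled the period for 133 days, extending the deadline to 2011-11-14.
Because the emergency suspension of filing deadlines ran from 2011-04-20 to 2012-05-31, the deadline is extended by 407 days to 2012-12-25.
None of the other events listed affects the running of the period under the stated rules.
Iyer filed on 2012-12-06, before the 2012-12-25 deadline, so the action is timely.

TIMELY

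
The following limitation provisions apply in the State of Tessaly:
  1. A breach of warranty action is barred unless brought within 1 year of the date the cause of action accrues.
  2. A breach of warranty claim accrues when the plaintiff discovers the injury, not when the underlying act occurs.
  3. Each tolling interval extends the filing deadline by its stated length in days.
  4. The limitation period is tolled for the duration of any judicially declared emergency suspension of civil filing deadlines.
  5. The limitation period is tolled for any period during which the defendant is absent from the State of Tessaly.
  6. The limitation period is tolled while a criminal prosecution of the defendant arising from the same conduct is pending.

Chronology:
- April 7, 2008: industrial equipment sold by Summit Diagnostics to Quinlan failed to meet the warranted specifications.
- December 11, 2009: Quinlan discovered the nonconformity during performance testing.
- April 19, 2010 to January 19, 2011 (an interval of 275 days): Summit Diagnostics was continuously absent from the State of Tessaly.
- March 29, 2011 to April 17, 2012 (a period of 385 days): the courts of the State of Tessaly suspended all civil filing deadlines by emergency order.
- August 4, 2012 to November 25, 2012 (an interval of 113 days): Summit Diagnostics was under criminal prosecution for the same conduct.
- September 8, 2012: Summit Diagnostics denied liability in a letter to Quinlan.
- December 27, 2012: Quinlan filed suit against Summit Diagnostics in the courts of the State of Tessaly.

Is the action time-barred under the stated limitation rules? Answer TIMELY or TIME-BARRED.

TIMELY

The claim did not accrue until Quinlan discovered the injury on December 11, 2009; the April 7, 2008 act date does not start the clock under the stated rule.
The untolled deadline — 1 year after December 11, 2009 — is December 11, 2010.
The period was tolled for 275 days by the defendant's absence from the jurisdiction (April 19, 2010 to January 19, 2011), pushing the deadline to September 12, 2011.
The period was tolled for 385 days by the emergency suspension of filing deadlines (March 29, 2011 to April 17, 2012), pushing the deadline to October 1, 2012.
The period was tolled for 113 days by the pending criminal prosecution (August 4, 2012 to November 25, 2012), pushing the deadline to January 22, 2013.
None of the other events listed affects the running of the period under the stated rules.
The December 27, 2012 filing precedes the January 22, 2013 deadline; the claim is timely.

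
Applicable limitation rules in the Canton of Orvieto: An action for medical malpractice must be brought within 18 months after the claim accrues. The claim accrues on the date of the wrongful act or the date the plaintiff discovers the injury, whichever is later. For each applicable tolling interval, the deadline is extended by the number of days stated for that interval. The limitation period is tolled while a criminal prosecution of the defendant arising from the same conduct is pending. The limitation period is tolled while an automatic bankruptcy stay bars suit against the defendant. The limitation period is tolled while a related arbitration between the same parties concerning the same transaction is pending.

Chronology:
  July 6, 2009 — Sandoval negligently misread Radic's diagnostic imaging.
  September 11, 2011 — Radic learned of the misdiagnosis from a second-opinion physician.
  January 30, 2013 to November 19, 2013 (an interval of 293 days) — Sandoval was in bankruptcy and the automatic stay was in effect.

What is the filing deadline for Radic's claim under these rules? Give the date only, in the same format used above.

Because discovery on September 11, 2011 post-dates the July 6, 2009 act, accrual under the later-of rule falls on September 11, 2011.
Adding the 18 months base period to September 11, 2011 gives a deadline of March 11, 2013, before any tolling.
The period was tolled for 293 days by the automatic bankruptcy stay (January 30, 2013 to November 19, 2013), pushing the deadline to December 29, 2013.

December 29, 2013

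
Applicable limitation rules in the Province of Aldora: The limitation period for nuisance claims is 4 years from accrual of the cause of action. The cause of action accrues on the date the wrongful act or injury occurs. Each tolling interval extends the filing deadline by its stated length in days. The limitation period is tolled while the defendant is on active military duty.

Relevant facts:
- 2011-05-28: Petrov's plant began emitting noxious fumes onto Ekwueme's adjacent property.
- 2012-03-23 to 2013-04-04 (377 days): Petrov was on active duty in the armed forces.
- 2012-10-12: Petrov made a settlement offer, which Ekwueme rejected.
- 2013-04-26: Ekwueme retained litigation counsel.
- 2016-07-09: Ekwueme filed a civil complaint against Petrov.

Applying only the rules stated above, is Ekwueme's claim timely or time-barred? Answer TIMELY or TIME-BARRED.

The claim accrued on 2011-05-28, when the wrongful act occurred.
Adding the 4 years base period to 2011-05-28 gives a deadline of 2015-05-28, before any tolling.
The defendant's active military service from 2012-03-23 to 2013-04-04 tolled the period for 377 days, extending the deadline to 2016-06-08.
Nothing else in the chronology tolls or restarts the period.
The 2016-07-09 filing falls after the 2016-06-08 deadline; the claim is time-barred.

TIME-BARRED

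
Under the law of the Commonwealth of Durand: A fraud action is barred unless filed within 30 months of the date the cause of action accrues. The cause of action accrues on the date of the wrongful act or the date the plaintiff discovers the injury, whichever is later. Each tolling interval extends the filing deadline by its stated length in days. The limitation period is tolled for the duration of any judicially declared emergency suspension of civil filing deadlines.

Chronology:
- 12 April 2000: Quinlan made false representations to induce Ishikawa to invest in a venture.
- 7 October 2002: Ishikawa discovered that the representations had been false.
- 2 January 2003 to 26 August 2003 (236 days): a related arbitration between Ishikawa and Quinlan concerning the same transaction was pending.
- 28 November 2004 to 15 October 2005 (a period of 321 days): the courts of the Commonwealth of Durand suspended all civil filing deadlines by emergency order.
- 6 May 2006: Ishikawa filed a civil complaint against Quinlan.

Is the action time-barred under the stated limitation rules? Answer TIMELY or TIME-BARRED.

The claim accrued on 7 October 2002 — the later of the 12 April 2000 act and the 7 October 2002 discovery.
The untolled deadline — 30 months after 7 October 2002 — is 7 April 2005.
Because the emergency suspension of filing deadlines ran from 28 November 2004 to 15 October 2005, the deadline is extended by 321 days to 22 February 2006.
Although a pending arbitration ran from 2 January 2003 to 26 August 2003, the stated rules do not make that a tolling event, so it is disregarded.
The 6 May 2006 filing falls after the 22 February 2006 deadline; the claim is time-barred.

TIME-BARRED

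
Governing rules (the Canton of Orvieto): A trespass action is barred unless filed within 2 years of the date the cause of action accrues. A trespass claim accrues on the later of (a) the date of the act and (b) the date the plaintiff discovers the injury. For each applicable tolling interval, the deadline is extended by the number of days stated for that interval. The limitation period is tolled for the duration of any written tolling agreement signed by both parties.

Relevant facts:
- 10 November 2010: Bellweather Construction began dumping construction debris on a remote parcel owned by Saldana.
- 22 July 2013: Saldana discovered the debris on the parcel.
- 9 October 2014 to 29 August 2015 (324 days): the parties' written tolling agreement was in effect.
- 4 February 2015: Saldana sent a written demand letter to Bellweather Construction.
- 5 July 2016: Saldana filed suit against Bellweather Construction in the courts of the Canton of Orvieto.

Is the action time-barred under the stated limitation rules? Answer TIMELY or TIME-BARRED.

The claim accrued on 22 July 2013 — the later of the 10 November 2010 act and the 22 July 2013 discovery.
Adding the 2 years base period to 22 July 2013 gives a deadline of 22 July 2015, before any tolling.
The period was tolled for 324 days by the written tolling agreement (9 October 2014 to 29 August 2015), pushing the deadline to 10 June 2016.
None of the other events listed affects the running of the period under the stated rules.
Saldana filed on 5 July 2016, after the 10 June 2016 deadline, so the action is time-barred.

TIME-BARRED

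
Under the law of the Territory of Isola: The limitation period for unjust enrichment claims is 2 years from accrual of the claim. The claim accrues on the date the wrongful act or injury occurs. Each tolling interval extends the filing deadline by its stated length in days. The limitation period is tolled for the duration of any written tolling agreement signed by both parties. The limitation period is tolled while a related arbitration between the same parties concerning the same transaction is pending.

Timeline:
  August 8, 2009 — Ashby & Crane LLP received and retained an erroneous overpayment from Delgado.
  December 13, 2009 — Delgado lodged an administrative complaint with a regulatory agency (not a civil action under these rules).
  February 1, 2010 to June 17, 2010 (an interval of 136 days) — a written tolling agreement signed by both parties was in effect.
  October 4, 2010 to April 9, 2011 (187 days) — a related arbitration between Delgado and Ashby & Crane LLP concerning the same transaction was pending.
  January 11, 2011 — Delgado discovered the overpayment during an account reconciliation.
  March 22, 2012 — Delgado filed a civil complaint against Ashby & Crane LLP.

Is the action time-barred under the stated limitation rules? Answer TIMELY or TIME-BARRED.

TIMELY

The claim accrued on August 8, 2009, when the wrongful act occurred; under the stated occurrence rule the January 11, 2011 discovery does not delay accrual.
The untolled deadline — 2 years after August 8, 2009 — is August 8, 2011.
The written tolling agreement from February 1, 2010 to June 17, 2010 tolled the period for 136 days, extending the deadline to December 22, 2011.
The period was tolled for 187 days by the pending related arbitration (October 4, 2010 to April 9, 2011), pushing the deadline to June 26, 2012.
None of the other events listed affects the running of the period under the stated rules.
The March 22, 2012 filing precedes the June 26, 2012 deadline; the claim is timely.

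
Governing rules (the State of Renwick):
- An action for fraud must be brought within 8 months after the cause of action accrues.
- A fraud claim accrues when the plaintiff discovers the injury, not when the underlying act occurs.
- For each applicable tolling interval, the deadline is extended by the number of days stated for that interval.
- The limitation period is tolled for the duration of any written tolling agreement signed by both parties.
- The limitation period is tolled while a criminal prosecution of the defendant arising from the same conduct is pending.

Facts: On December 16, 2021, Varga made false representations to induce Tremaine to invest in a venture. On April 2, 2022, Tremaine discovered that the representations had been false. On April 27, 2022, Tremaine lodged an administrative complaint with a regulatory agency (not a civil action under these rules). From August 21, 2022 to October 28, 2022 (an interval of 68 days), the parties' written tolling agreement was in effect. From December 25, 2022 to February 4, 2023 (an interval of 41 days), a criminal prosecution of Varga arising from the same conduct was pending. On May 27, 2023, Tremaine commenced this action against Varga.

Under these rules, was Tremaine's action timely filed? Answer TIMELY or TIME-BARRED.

TIME-BARRED

Under the discovery rule, the claim accrued on April 2, 2022, when Tremaine discovered the injury — not on the December 16, 2021 date of the underlying act.
Adding the 8 months base period to April 2, 2022 gives a deadline of December 2, 2022, before any tolling.
Because the written tolling agreement ran from August 21, 2022 to October 28, 2022, the deadline is extended by 68 days to February 8, 2023.
The period was tolled for 41 days by the pending criminal prosecution (December 25, 2022 to February 4, 2023), pushing the deadline to March 21, 2023.
Nothing else in the chronology tolls or restarts the period.
Tremaine filed on May 27, 2023, after the March 21, 2023 deadline, so the action is time-barred.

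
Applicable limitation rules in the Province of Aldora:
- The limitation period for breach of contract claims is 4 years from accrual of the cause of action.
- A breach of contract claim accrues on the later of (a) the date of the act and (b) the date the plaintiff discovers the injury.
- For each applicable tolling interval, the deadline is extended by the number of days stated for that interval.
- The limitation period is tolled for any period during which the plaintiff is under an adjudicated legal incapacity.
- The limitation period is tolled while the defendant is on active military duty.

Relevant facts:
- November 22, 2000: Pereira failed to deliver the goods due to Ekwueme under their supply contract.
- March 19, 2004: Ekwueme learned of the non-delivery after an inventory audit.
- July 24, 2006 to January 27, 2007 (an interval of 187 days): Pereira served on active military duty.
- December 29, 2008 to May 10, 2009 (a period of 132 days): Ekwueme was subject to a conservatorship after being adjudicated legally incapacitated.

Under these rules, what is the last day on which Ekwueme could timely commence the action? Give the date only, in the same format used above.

September 22, 2008

The claim accrued on March 19, 2004 — the later of the November 22, 2000 act and the March 19, 2004 discovery.
Adding the 4 years base period to March 19, 2004 gives a deadline of March 19, 2008, before any tolling.
The period was tolled for 187 days by the defendant's active military service (July 24, 2006 to January 27, 2007), pushing the deadline to September 22, 2008.
By the time the plaintiff's legal incapacity began on December 29, 2008, the limitation period had already expired on September 22, 2008; that interval cannot revive it.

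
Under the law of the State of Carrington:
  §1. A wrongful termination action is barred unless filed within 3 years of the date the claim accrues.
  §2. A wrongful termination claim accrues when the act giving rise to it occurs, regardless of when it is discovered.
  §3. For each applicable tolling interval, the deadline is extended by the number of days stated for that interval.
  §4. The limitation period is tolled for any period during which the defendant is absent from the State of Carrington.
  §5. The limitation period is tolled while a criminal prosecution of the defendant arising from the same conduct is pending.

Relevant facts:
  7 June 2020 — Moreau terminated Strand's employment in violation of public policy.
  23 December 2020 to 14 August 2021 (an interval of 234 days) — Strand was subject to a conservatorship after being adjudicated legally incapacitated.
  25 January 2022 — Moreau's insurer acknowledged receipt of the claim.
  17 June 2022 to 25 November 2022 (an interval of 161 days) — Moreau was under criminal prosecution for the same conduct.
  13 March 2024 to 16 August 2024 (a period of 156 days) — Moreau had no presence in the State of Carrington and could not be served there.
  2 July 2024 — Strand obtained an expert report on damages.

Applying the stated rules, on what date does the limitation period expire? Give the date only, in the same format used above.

15 November 2023

The claim accrued on 7 June 2020, when the wrongful act occurred.
3 years from 7 June 2020 is 7 June 2023.
Because the pending criminal prosecution ran from 17 June 2022 to 25 November 2022, the deadline is extended by 161 days to 15 November 2023.
The defendant's absence from the jurisdiction from 13 March 2024 to 16 August 2024 began after the period had already run on 15 November 2023, so it has no tolling effect.
No stated provision tolls the period for the plaintiff's incapacity, so the interval from 23 December 2020 to 14 August 2021 has no effect on the deadline.
None of the other events listed affects the running of the period under the stated rules.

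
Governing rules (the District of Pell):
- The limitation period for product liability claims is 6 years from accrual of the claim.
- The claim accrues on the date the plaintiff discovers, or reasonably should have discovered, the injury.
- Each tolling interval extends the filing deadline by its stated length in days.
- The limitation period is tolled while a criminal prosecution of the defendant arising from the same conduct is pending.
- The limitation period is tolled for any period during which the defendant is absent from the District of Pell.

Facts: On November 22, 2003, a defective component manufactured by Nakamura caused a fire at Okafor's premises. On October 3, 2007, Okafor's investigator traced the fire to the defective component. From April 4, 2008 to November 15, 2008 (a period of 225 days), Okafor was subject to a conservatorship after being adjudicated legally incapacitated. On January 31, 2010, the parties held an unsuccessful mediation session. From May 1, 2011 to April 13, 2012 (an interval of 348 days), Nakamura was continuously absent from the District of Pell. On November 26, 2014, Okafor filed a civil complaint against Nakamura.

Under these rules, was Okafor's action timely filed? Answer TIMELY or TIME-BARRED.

TIME-BARRED

Under the discovery rule, the claim accrued on October 3, 2007, when Okafor discovered the injury — not on the November 22, 2003 date of the underlying act.
Adding the 6 years base period to October 3, 2007 gives a deadline of October 3, 2013, before any tolling.
The period was tolled for 348 days by the defendant's absence from the jurisdiction (May 1, 2011 to April 13, 2012), pushing the deadline to September 16, 2014.
No stated provision tolls the period for the plaintiff's incapacity, so the interval from April 4, 2008 to November 15, 2008 has no effect on the deadline.
None of the other events listed affects the running of the period under the stated rules.
Filing on November 26, 2014 missed the September 16, 2014 deadline — the action is time-barred.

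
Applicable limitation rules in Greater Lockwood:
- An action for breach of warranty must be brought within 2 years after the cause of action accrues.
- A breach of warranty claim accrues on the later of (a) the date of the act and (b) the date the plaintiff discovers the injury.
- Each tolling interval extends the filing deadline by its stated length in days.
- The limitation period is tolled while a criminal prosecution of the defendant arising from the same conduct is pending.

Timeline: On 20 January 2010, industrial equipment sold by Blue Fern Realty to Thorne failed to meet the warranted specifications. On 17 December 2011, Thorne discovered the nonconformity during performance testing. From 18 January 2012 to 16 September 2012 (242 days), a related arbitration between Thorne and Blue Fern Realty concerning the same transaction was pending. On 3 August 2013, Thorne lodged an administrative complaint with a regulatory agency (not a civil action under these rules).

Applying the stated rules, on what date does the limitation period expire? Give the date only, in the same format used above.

17 December 2013

Taking the later of the act (20 January 2010) and discovery (17 December 2011), the claim accrued on 17 December 2011.
2 years from 17 December 2011 is 17 December 2013.
The pending related arbitration from 18 January 2012 to 16 September 2012 does not toll the period, because no stated rule makes a pending arbitration a tolling event.
None of the other events listed affects the running of the period under the stated rules.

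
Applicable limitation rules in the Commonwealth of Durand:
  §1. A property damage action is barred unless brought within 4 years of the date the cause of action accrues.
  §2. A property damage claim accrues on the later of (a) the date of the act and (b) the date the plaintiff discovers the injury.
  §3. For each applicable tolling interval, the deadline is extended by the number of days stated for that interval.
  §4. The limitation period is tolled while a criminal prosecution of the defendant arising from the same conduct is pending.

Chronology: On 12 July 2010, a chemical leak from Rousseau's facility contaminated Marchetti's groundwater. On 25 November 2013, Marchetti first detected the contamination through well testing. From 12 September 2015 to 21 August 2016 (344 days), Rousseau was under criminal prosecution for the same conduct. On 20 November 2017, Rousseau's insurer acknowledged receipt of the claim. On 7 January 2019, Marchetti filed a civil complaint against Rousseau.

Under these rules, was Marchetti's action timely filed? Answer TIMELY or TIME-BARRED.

TIME-BARRED

Because discovery on 25 November 2013 post-dates the 12 July 2010 act, accrual under the later-of rule falls on 25 November 2013.
Adding the 4 years base period to 25 November 2013 gives a deadline of 25 November 2017, before any tolling.
The period was tolled for 344 days by the pending criminal prosecution (12 September 2015 to 21 August 2016), pushing the deadline to 4 November 2018.
Nothing else in the chronology tolls or restarts the period.
The 7 January 2019 filing falls after the 4 November 2018 deadline; the claim is time-barred.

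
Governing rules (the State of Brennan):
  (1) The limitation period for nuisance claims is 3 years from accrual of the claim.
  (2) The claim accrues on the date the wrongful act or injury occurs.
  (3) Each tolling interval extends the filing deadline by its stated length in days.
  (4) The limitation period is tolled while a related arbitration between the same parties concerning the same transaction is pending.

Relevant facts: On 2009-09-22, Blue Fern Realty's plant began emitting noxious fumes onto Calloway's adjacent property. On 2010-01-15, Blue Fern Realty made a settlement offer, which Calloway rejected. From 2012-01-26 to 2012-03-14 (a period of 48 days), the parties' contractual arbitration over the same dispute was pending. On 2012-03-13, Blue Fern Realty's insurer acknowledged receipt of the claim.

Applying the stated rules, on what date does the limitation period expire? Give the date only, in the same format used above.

The claim accrued on 2009-09-22, the date of the act.
Adding the 3 years base period to 2009-09-22 gives a deadline of 2012-09-22, before any tolling.
The period was tolled for 48 days by the pending related arbitration (2012-01-26 to 2012-03-14), pushing the deadline to 2012-11-09.
The other events in the timeline have no effect on the limitation period under the stated rules.

2012-11-09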